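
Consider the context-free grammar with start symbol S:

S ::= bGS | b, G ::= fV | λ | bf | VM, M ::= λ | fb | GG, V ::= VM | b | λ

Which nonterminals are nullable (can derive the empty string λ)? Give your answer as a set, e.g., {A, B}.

{G, M, V}

Directly nullable (have an ε-rule): {G, M, V}.
Not nullable: S — each has a terminal in every rule's right-hand side or depends on a non-nullable symbol.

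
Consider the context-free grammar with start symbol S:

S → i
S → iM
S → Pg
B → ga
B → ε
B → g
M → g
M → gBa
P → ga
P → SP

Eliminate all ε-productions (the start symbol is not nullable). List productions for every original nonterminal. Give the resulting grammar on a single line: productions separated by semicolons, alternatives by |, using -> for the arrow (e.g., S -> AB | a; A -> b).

Nullable set: {B}.
Drop B -> ε.
M -> gBa: B nullable, giving gBa | ga.
Unchanged (no nullable symbols): S -> Pg; S -> i; S -> iM; B -> g; B -> ga; M -> g; P -> SP; P -> ga.

S -> i | Pg | iM; B -> g | ga; M -> g | ga | gBa; P -> SP | ga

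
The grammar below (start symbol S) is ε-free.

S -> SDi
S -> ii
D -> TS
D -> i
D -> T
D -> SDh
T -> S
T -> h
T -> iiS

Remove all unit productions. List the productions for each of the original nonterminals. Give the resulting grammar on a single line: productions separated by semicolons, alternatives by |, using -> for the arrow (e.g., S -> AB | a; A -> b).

Unit productions: D->T, T->S.
Unit pairs (A ⇒* B via units): (D,S), (D,T), (T,S).
S: inherits non-unit rules of {S} → SDi | ii.
D: inherits non-unit rules of {D, S, T} → SDh | SDi | TS | h | i | ii | iiS.
T: inherits non-unit rules of {S, T} → SDi | h | ii | iiS.

S -> ii | SDi; D -> h | i | TS | ii | SDh | SDi | iiS; T -> h | ii | SDi | iiS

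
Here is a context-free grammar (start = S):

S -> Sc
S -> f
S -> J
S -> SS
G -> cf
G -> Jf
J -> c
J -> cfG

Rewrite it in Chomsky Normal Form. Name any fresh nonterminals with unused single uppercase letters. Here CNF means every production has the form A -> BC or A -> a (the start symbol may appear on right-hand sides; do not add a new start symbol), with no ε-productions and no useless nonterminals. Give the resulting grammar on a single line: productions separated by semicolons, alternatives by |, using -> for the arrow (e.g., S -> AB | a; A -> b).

No ε-productions.
After unit-elimination: S -> c | f | SS | Sc | cfG; G -> Jf | cf; J -> c | cfG.
TERM: introduce B -> c, A -> f and substitute in every rule of length ≥2.
BIN: J -> BAG becomes J -> BC, C -> AG; S -> BAG becomes S -> BD, D -> AG.

S -> c | f | BD | SB | SS; A -> f; B -> c; C -> AG; D -> AG; G -> BA | JA; J -> c | BC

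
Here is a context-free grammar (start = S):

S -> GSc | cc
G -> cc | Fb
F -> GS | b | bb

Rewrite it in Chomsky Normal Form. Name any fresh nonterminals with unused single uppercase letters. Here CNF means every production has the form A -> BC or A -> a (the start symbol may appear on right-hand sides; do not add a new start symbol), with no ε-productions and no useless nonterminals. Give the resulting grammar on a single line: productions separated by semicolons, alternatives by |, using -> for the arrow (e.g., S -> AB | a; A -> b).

S -> BB | GC; A -> b; B -> c; C -> SB; F -> b | AA | GS; G -> BB | FA

No ε-productions.
No unit productions to eliminate.
TERM: introduce A -> b, B -> c and substitute in every rule of length ≥2.
BIN: S -> GSB becomes S -> GC, C -> SB.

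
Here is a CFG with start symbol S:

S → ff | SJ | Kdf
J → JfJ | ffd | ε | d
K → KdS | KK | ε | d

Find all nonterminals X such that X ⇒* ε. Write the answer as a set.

{J, K}

Directly nullable (have an ε-rule): {J, K}.
Not nullable: S — each has a terminal in every rule's right-hand side or depends on a non-nullable symbol.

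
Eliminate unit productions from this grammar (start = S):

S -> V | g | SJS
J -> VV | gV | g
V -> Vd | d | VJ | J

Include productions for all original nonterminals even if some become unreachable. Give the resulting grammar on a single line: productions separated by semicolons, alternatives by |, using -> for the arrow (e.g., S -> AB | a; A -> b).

S -> d | g | VJ | VV | Vd | gV | SJS; J -> g | VV | gV; V -> d | g | VJ | VV | Vd | gV

Unit productions: S->V, V->J.
Unit pairs (A ⇒* B via units): (S,J), (S,V), (V,J).
S: inherits non-unit rules of {J, S, V} → SJS | VJ | VV | Vd | d | g | gV.
J: inherits non-unit rules of {J} → VV | g | gV.
V: inherits non-unit rules of {J, V} → VJ | VV | Vd | d | g | gV.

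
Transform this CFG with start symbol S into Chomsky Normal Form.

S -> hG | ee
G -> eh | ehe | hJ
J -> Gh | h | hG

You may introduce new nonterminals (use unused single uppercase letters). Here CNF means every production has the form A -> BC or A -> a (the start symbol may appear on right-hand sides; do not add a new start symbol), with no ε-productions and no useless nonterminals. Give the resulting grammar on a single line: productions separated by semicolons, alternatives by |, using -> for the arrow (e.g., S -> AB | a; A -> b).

S -> AA | BG; A -> e; B -> h; C -> BA; G -> AB | AC | BJ; J -> h | BG | GB

No ε-productions.
No unit productions to eliminate.
TERM: introduce A -> e, B -> h and substitute in every rule of length ≥2.
BIN: G -> ABA becomes G -> AC, C -> BA.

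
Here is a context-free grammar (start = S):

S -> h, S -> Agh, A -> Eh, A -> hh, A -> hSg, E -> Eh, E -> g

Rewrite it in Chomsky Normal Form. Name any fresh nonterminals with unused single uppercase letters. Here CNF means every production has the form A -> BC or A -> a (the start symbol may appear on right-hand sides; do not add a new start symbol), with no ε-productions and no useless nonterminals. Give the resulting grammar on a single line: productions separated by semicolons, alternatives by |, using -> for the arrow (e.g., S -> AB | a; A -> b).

No ε-productions.
No unit productions to eliminate.
TERM: introduce C -> g, B -> h and substitute in every rule of length ≥2.
BIN: A -> BSC becomes A -> BD, D -> SC; S -> ACB becomes S -> AF, F -> CB.

S -> h | AF; A -> BB | BD | EB; B -> h; C -> g; D -> SC; E -> g | EB; F -> CB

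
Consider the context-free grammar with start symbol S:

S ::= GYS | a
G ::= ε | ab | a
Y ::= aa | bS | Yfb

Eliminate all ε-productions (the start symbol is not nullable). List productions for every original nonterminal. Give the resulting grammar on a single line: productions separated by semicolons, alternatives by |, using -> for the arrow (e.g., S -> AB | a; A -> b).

Nullable set: {G}.
S -> GYS: G nullable, giving GYS | YS.
Drop G -> ε.
Unchanged (no nullable symbols): S -> a; G -> a; G -> ab; Y -> Yfb; Y -> aa; Y -> bS.

S -> a | YS | GYS; G -> a | ab; Y -> aa | bS | Yfb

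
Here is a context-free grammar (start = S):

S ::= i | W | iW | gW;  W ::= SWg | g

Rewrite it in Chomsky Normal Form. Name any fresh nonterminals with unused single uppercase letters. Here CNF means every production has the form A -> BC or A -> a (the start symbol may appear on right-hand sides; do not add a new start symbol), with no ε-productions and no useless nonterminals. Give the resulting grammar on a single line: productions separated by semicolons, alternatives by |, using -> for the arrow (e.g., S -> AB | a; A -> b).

S -> g | i | AW | BW | SC; A -> g; B -> i; C -> WA; D -> WA; W -> g | SD

No ε-productions.
After unit-elimination: S -> g | i | gW | iW | SWg; W -> g | SWg.
TERM: introduce A -> g, B -> i and substitute in every rule of length ≥2.
BIN: S -> SWA becomes S -> SC, C -> WA; W -> SWA becomes W -> SD, D -> WA.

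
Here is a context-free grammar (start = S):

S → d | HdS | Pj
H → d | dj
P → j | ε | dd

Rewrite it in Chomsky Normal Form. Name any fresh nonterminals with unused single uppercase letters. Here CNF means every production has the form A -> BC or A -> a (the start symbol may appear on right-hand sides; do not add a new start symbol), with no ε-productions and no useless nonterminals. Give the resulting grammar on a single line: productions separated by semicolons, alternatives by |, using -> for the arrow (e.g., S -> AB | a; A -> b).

Nullable: {P}; after ε-elimination: S -> d | j | Pj | HdS; H -> d | dj; P -> j | dd.
No unit productions to eliminate.
TERM: introduce A -> d, B -> j and substitute in every rule of length ≥2.
BIN: S -> HAS becomes S -> HC, C -> AS.

S -> d | j | HC | PB; A -> d; B -> j; C -> AS; H -> d | AB; P -> j | AA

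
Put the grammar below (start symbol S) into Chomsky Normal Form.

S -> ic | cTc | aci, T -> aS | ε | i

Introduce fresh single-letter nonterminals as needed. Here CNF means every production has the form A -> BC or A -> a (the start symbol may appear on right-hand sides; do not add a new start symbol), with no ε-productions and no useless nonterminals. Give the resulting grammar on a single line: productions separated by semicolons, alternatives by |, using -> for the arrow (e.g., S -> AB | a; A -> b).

Nullable: {T}; after ε-elimination: S -> cc | ic | aci | cTc; T -> i | aS.
No unit productions to eliminate.
TERM: introduce A -> a, B -> c, C -> i and substitute in every rule of length ≥2.
BIN: S -> ABC becomes S -> AD, D -> BC; S -> BTB becomes S -> BE, E -> TB.

S -> AD | BB | BE | CB; A -> a; B -> c; C -> i; D -> BC; E -> TB; T -> i | AS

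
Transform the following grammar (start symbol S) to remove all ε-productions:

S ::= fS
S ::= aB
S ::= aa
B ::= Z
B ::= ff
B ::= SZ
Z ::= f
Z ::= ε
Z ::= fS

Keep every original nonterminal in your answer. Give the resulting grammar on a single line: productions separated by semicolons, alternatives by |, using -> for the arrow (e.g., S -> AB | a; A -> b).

Nullable set: {B, Z}.
S -> aB: B nullable, giving a | aB.
B -> SZ: Z nullable, giving S | SZ.
B -> Z: Z nullable, giving Z.
Drop Z -> ε.
Unchanged (no nullable symbols): S -> aa; S -> fS; B -> ff; Z -> f; Z -> fS.

S -> a | aB | aa | fS; B -> S | Z | SZ | ff; Z -> f | fS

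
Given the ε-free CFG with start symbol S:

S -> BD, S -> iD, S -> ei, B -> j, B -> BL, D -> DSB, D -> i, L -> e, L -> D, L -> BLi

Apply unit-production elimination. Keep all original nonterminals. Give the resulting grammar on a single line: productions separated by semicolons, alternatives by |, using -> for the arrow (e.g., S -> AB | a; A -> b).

S -> BD | ei | iD; B -> j | BL; D -> i | DSB; L -> e | i | BLi | DSB

Unit productions: L->D.
Unit pairs (A ⇒* B via units): (L,D).
S: inherits non-unit rules of {S} → BD | ei | iD.
B: inherits non-unit rules of {B} → BL | j.
D: inherits non-unit rules of {D} → DSB | i.
L: inherits non-unit rules of {D, L} → BLi | DSB | e | i.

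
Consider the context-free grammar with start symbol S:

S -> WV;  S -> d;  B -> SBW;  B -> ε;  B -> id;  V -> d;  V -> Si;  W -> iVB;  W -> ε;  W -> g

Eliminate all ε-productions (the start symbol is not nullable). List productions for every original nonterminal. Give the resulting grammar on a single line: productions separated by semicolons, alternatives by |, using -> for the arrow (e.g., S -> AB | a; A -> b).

Nullable set: {B, W}.
S -> WV: W nullable, giving V | WV.
Drop B -> ε.
B -> SBW: B, W nullable, giving S | SB | SBW | SW.
Drop W -> ε.
W -> iVB: B nullable, giving iV | iVB.
Unchanged (no nullable symbols): S -> d; B -> id; V -> Si; V -> d; W -> g.

S -> V | d | WV; B -> S | SB | SW | id | SBW; V -> d | Si; W -> g | iV | iVB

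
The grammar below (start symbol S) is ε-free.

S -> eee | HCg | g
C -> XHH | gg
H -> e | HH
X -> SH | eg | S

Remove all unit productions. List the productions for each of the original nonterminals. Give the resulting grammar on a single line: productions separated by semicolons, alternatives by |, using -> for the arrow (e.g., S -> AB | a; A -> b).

Unit productions: X->S.
Unit pairs (A ⇒* B via units): (X,S).
S: inherits non-unit rules of {S} → HCg | eee | g.
C: inherits non-unit rules of {C} → XHH | gg.
H: inherits non-unit rules of {H} → HH | e.
X: inherits non-unit rules of {S, X} → HCg | SH | eee | eg | g.

S -> g | HCg | eee; C -> gg | XHH; H -> e | HH; X -> g | SH | eg | HCg | eee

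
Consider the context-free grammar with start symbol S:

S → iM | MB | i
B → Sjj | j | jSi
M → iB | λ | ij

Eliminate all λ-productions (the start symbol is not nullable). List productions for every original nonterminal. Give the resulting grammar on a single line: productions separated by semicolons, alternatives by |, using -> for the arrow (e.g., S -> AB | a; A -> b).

Nullable set: {M}.
S -> MB: M nullable, giving B | MB.
S -> iM: M nullable, giving i | iM.
Drop M -> λ.
Unchanged (no nullable symbols): S -> i; B -> Sjj; B -> j; B -> jSi; M -> iB; M -> ij.

S -> B | i | MB | iM; B -> j | Sjj | jSi; M -> iB | ij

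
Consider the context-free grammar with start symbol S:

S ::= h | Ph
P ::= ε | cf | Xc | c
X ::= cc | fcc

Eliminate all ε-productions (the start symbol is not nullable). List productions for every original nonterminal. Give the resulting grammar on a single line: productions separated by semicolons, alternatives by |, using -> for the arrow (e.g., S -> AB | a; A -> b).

Nullable set: {P}.
S -> Ph: P nullable, giving Ph | h.
Drop P -> ε.
Unchanged (no nullable symbols): S -> h; P -> Xc; P -> c; P -> cf; X -> cc; X -> fcc.

S -> h | Ph; P -> c | Xc | cf; X -> cc | fcc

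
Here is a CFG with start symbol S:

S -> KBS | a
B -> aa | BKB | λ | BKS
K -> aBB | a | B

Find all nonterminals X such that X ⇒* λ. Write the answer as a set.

{B, K}

Directly nullable (have an ε-rule): {B}.
K is nullable via K -> B (every symbol on the right is already known nullable).
Not nullable: S — each has a terminal in every rule's right-hand side or depends on a non-nullable symbol.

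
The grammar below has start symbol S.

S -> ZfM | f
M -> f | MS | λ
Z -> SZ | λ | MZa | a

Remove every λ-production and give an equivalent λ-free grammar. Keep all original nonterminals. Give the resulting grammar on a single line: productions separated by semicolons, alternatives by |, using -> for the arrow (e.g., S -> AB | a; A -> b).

S -> f | Zf | fM | ZfM; M -> S | f | MS; Z -> S | a | Ma | SZ | Za | MZa

Nullable set: {M, Z}.
S -> ZfM: Z, M nullable, giving Zf | ZfM | f | fM.
Drop M -> λ.
M -> MS: M nullable, giving MS | S.
Drop Z -> λ.
Z -> MZa: M, Z nullable, giving MZa | Ma | Za | a.
Z -> SZ: Z nullable, giving S | SZ.
Unchanged (no nullable symbols): S -> f; M -> f; Z -> a.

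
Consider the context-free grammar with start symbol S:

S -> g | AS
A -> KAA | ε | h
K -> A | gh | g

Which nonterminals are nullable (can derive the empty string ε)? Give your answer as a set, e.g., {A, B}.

Directly nullable (have an ε-rule): {A}.
K is nullable via K -> A (every symbol on the right is already known nullable).
Not nullable: S — each has a terminal in every rule's right-hand side or depends on a non-nullable symbol.

{A, K}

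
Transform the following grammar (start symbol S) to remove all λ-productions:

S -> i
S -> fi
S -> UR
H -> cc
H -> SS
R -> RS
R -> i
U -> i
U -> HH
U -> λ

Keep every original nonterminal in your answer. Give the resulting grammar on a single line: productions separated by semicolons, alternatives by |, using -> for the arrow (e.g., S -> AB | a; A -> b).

Nullable set: {U}.
S -> UR: U nullable, giving R | UR.
Drop U -> λ.
Unchanged (no nullable symbols): S -> fi; S -> i; H -> SS; H -> cc; R -> RS; R -> i; U -> HH; U -> i.

S -> R | i | UR | fi; H -> SS | cc; R -> i | RS; U -> i | HH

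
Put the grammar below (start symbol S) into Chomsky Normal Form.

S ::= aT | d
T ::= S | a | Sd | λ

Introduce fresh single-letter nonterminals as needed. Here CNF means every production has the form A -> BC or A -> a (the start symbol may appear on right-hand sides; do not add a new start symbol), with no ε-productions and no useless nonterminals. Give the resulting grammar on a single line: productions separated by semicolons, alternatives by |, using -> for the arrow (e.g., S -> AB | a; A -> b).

S -> a | d | AT; A -> a; B -> d; T -> a | d | AT | SB

Nullable: {T}; after ε-elimination: S -> a | d | aT; T -> S | a | Sd.
After unit-elimination: S -> a | d | aT; T -> a | d | Sd | aT.
TERM: introduce A -> a, B -> d and substitute in every rule of length ≥2.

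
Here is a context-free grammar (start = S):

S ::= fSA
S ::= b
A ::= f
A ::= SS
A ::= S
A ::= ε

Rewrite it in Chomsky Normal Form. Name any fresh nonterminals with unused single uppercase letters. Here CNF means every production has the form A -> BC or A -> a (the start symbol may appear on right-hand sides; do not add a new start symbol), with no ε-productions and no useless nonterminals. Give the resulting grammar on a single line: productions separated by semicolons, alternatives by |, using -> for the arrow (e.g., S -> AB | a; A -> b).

Nullable: {A}; after ε-elimination: S -> b | fS | fSA; A -> S | f | SS.
After unit-elimination: S -> b | fS | fSA; A -> b | f | SS | fS | fSA.
TERM: introduce B -> f and substitute in every rule of length ≥2.
BIN: A -> BSA becomes A -> BC, C -> SA; S -> BSA becomes S -> BD, D -> SA.

S -> b | BD | BS; A -> b | f | BC | BS | SS; B -> f; C -> SA; D -> SA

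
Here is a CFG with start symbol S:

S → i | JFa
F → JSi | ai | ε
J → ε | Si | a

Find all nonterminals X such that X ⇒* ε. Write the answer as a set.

{F, J}

Directly nullable (have an ε-rule): {F, J}.
Not nullable: S — each has a terminal in every rule's right-hand side or depends on a non-nullable symbol.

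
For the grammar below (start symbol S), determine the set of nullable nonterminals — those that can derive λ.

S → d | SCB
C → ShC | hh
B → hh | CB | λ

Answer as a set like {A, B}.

{B}

Directly nullable (have an ε-rule): {B}.
Not nullable: C, S — each has a terminal in every rule's right-hand side or depends on a non-nullable symbol.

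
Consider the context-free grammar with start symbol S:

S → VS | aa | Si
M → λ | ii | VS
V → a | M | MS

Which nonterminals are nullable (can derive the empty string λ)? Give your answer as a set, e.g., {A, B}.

{M, V}

Directly nullable (have an ε-rule): {M}.
V is nullable via V -> M (every symbol on the right is already known nullable).
Not nullable: S — each has a terminal in every rule's right-hand side or depends on a non-nullable symbol.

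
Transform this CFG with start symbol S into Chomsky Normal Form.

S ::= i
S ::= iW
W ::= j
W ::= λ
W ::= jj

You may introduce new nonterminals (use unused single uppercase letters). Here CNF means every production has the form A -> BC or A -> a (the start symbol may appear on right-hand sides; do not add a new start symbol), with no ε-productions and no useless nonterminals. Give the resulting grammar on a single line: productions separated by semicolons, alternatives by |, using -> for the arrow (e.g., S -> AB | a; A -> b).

S -> i | AW; A -> i; B -> j; W -> j | BB

Nullable: {W}; after ε-elimination: S -> i | iW; W -> j | jj.
No unit productions to eliminate.
TERM: introduce A -> i, B -> j and substitute in every rule of length ≥2.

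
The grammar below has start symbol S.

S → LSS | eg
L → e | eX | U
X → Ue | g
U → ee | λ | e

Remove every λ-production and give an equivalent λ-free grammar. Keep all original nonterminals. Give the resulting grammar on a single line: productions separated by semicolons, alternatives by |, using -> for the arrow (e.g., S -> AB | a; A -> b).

Nullable set: {L, U}.
S -> LSS: L nullable, giving LSS | SS.
L -> U: U nullable, giving U.
Drop U -> λ.
X -> Ue: U nullable, giving Ue | e.
Unchanged (no nullable symbols): S -> eg; L -> e; L -> eX; U -> e; U -> ee; X -> g.

S -> SS | eg | LSS; L -> U | e | eX; U -> e | ee; X -> e | g | Ue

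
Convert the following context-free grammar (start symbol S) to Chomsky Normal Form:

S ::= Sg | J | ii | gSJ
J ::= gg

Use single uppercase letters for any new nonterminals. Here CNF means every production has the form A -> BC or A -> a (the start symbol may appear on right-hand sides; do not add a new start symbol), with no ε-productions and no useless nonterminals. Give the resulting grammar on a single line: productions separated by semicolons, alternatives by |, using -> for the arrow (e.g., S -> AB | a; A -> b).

No ε-productions.
After unit-elimination: S -> Sg | gg | ii | gSJ; J -> gg.
TERM: introduce A -> g, B -> i and substitute in every rule of length ≥2.
BIN: S -> ASJ becomes S -> AC, C -> SJ.

S -> AA | AC | BB | SA; A -> g; B -> i; C -> SJ; J -> AA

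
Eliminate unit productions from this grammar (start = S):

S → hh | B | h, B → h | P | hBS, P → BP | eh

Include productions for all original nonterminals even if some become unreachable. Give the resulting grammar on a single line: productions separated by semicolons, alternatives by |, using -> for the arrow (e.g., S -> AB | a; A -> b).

S -> h | BP | eh | hh | hBS; B -> h | BP | eh | hBS; P -> BP | eh

Unit productions: B->P, S->B.
Unit pairs (A ⇒* B via units): (B,P), (S,B), (S,P).
S: inherits non-unit rules of {B, P, S} → BP | eh | h | hBS | hh.
B: inherits non-unit rules of {B, P} → BP | eh | h | hBS.
P: inherits non-unit rules of {P} → BP | eh.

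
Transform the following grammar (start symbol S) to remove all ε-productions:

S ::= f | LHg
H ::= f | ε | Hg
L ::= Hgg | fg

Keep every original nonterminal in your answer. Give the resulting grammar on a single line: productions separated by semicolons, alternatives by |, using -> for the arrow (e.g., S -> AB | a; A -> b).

S -> f | Lg | LHg; H -> f | g | Hg; L -> fg | gg | Hgg

Nullable set: {H}.
S -> LHg: H nullable, giving LHg | Lg.
Drop H -> ε.
H -> Hg: H nullable, giving Hg | g.
L -> Hgg: H nullable, giving Hgg | gg.
Unchanged (no nullable symbols): S -> f; H -> f; L -> fg.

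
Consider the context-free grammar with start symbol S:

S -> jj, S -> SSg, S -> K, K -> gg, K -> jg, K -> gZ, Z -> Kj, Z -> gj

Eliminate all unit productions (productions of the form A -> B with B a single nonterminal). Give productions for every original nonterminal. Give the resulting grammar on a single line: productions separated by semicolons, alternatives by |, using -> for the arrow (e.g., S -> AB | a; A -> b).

Unit productions: S->K.
Unit pairs (A ⇒* B via units): (S,K).
S: inherits non-unit rules of {K, S} → SSg | gZ | gg | jg | jj.
K: inherits non-unit rules of {K} → gZ | gg | jg.
Z: inherits non-unit rules of {Z} → Kj | gj.

S -> gZ | gg | jg | jj | SSg; K -> gZ | gg | jg; Z -> Kj | gj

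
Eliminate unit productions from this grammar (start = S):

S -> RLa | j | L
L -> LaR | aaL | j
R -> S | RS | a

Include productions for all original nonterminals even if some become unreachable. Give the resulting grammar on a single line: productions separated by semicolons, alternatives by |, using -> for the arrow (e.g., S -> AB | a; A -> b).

S -> j | LaR | RLa | aaL; L -> j | LaR | aaL; R -> a | j | RS | LaR | RLa | aaL

Unit productions: R->S, S->L.
Unit pairs (A ⇒* B via units): (R,L), (R,S), (S,L).
S: inherits non-unit rules of {L, S} → LaR | RLa | aaL | j.
L: inherits non-unit rules of {L} → LaR | aaL | j.
R: inherits non-unit rules of {L, R, S} → LaR | RLa | RS | a | aaL | j.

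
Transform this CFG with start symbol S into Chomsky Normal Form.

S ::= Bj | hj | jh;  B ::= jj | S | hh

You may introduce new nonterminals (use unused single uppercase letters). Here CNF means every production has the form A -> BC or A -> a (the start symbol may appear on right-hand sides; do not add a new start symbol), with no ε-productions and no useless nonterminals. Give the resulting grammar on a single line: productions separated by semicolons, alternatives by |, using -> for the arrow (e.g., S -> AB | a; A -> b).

No ε-productions.
After unit-elimination: S -> Bj | hj | jh; B -> Bj | hh | hj | jh | jj.
TERM: introduce C -> h, A -> j and substitute in every rule of length ≥2.

S -> AC | BA | CA; A -> j; B -> AA | AC | BA | CA | CC; C -> h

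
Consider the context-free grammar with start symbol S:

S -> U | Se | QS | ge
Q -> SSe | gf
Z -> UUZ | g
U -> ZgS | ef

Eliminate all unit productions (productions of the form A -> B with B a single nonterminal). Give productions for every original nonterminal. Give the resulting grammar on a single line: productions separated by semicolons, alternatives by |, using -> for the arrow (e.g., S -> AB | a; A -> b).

S -> QS | Se | ef | ge | ZgS; Q -> gf | SSe; U -> ef | ZgS; Z -> g | UUZ

Unit productions: S->U.
Unit pairs (A ⇒* B via units): (S,U).
S: inherits non-unit rules of {S, U} → QS | Se | ZgS | ef | ge.
Q: inherits non-unit rules of {Q} → SSe | gf.
U: inherits non-unit rules of {U} → ZgS | ef.
Z: inherits non-unit rules of {Z} → UUZ | g.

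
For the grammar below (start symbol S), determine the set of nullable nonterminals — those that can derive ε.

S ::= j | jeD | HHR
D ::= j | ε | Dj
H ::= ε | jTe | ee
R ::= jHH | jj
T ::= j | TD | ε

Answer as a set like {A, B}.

{D, H, T}

Directly nullable (have an ε-rule): {D, H, T}.
Not nullable: R, S — each has a terminal in every rule's right-hand side or depends on a non-nullable symbol.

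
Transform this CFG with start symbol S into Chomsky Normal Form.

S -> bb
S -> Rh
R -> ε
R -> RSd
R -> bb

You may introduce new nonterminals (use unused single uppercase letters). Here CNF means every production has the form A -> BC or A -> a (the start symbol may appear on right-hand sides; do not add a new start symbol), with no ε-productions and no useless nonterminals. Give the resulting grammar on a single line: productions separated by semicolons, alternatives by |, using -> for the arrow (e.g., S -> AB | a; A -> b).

Nullable: {R}; after ε-elimination: S -> h | Rh | bb; R -> Sd | bb | RSd.
No unit productions to eliminate.
TERM: introduce B -> b, A -> d, C -> h and substitute in every rule of length ≥2.
BIN: R -> RSA becomes R -> RD, D -> SA.

S -> h | BB | RC; A -> d; B -> b; C -> h; D -> SA; R -> BB | RD | SA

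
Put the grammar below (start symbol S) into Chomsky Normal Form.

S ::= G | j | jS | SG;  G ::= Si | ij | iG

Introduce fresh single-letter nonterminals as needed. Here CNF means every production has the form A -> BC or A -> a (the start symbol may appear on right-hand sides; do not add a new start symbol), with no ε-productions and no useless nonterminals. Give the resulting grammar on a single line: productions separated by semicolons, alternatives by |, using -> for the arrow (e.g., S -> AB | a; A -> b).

No ε-productions.
After unit-elimination: S -> j | SG | Si | iG | ij | jS; G -> Si | iG | ij.
TERM: introduce A -> i, B -> j and substitute in every rule of length ≥2.

S -> j | AB | AG | BS | SA | SG; A -> i; B -> j; G -> AB | AG | SA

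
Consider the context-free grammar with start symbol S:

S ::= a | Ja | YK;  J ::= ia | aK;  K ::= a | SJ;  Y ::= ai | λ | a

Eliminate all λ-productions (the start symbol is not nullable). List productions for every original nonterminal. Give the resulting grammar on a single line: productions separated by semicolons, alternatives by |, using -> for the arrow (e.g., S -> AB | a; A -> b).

Nullable set: {Y}.
S -> YK: Y nullable, giving K | YK.
Drop Y -> λ.
Unchanged (no nullable symbols): S -> Ja; S -> a; J -> aK; J -> ia; K -> SJ; K -> a; Y -> a; Y -> ai.

S -> K | a | Ja | YK; J -> aK | ia; K -> a | SJ; Y -> a | ai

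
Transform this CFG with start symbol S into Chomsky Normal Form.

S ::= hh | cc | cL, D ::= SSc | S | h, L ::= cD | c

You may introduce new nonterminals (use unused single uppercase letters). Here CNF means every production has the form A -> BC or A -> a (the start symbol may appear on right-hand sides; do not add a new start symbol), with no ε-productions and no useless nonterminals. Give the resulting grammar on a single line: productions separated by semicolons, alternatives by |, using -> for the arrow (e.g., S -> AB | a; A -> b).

S -> AA | AL | BB; A -> c; B -> h; C -> SA; D -> h | AA | AL | BB | SC; L -> c | AD

No ε-productions.
After unit-elimination: S -> cL | cc | hh; D -> h | cL | cc | hh | SSc; L -> c | cD.
TERM: introduce A -> c, B -> h and substitute in every rule of length ≥2.
BIN: D -> SSA becomes D -> SC, C -> SA.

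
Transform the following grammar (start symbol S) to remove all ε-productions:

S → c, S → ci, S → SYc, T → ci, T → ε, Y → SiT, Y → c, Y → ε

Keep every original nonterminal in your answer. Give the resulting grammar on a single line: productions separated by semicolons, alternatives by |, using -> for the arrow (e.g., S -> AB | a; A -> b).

S -> c | Sc | ci | SYc; T -> ci; Y -> c | Si | SiT

Nullable set: {T, Y}.
S -> SYc: Y nullable, giving SYc | Sc.
Drop T -> ε.
Drop Y -> ε.
Y -> SiT: T nullable, giving Si | SiT.
Unchanged (no nullable symbols): S -> c; S -> ci; T -> ci; Y -> c.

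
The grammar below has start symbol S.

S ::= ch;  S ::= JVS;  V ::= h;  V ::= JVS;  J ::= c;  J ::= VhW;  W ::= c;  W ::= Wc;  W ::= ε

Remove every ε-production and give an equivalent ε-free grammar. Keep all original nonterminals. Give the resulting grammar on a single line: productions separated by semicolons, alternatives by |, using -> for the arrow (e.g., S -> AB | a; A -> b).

Nullable set: {W}.
J -> VhW: W nullable, giving Vh | VhW.
Drop W -> ε.
W -> Wc: W nullable, giving Wc | c.
Unchanged (no nullable symbols): S -> JVS; S -> ch; J -> c; V -> JVS; V -> h; W -> c.

S -> ch | JVS; J -> c | Vh | VhW; V -> h | JVS; W -> c | Wc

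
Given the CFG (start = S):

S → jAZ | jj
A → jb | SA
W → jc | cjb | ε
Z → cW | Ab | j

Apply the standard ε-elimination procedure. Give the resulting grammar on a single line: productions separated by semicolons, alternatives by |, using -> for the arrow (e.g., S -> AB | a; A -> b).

S -> jj | jAZ; A -> SA | jb; W -> jc | cjb; Z -> c | j | Ab | cW

Nullable set: {W}.
Drop W -> ε.
Z -> cW: W nullable, giving c | cW.
Unchanged (no nullable symbols): S -> jAZ; S -> jj; A -> SA; A -> jb; W -> cjb; W -> jc; Z -> Ab; Z -> j.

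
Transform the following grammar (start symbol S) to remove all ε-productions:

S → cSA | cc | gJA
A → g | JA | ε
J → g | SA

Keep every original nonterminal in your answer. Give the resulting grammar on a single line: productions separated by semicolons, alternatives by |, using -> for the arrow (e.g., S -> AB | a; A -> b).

S -> cS | cc | gJ | cSA | gJA; A -> J | g | JA; J -> S | g | SA

Nullable set: {A}.
S -> cSA: A nullable, giving cS | cSA.
S -> gJA: A nullable, giving gJ | gJA.
Drop A -> ε.
A -> JA: A nullable, giving J | JA.
J -> SA: A nullable, giving S | SA.
Unchanged (no nullable symbols): S -> cc; A -> g; J -> g.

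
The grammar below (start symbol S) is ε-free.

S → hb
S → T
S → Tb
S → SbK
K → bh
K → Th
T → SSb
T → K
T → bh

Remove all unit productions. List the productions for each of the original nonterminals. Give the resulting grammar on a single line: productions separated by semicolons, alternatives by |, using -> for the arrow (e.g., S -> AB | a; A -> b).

S -> Tb | Th | bh | hb | SSb | SbK; K -> Th | bh; T -> Th | bh | SSb

Unit productions: S->T, T->K.
Unit pairs (A ⇒* B via units): (S,K), (S,T), (T,K).
S: inherits non-unit rules of {K, S, T} → SSb | SbK | Tb | Th | bh | hb.
K: inherits non-unit rules of {K} → Th | bh.
T: inherits non-unit rules of {K, T} → SSb | Th | bh.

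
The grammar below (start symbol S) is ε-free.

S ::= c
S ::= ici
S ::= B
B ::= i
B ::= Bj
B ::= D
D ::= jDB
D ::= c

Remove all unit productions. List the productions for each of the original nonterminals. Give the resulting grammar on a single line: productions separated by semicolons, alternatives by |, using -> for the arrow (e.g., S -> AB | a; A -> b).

Unit productions: B->D, S->B.
Unit pairs (A ⇒* B via units): (B,D), (S,B), (S,D).
S: inherits non-unit rules of {B, D, S} → Bj | c | i | ici | jDB.
B: inherits non-unit rules of {B, D} → Bj | c | i | jDB.
D: inherits non-unit rules of {D} → c | jDB.

S -> c | i | Bj | ici | jDB; B -> c | i | Bj | jDB; D -> c | jDB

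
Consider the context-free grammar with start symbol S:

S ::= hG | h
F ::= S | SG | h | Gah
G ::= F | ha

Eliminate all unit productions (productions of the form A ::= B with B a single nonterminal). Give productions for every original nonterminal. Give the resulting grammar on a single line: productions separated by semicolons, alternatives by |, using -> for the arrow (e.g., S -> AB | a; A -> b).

Unit productions: F->S, G->F.
Unit pairs (A ⇒* B via units): (F,S), (G,F), (G,S).
S: inherits non-unit rules of {S} → h | hG.
F: inherits non-unit rules of {F, S} → Gah | SG | h | hG.
G: inherits non-unit rules of {F, G, S} → Gah | SG | h | hG | ha.

S -> h | hG; F -> h | SG | hG | Gah; G -> h | SG | hG | ha | Gah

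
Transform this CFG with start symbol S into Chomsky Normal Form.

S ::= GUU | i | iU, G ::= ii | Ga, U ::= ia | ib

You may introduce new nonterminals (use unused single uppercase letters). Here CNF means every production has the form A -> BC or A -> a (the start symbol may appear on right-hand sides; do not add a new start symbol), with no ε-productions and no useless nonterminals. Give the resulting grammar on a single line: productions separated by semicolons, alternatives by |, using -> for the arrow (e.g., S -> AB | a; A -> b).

No ε-productions.
No unit productions to eliminate.
TERM: introduce A -> a, C -> b, B -> i and substitute in every rule of length ≥2.
BIN: S -> GUU becomes S -> GD, D -> UU.

S -> i | BU | GD; A -> a; B -> i; C -> b; D -> UU; G -> BB | GA; U -> BA | BC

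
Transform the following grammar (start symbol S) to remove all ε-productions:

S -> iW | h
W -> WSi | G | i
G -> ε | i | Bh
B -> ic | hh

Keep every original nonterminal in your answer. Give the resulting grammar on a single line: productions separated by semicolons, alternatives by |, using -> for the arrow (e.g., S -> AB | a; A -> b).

Nullable set: {G, W}.
S -> iW: W nullable, giving i | iW.
Drop G -> ε.
W -> G: G nullable, giving G.
W -> WSi: W nullable, giving Si | WSi.
Unchanged (no nullable symbols): S -> h; B -> hh; B -> ic; G -> Bh; G -> i; W -> i.

S -> h | i | iW; B -> hh | ic; G -> i | Bh; W -> G | i | Si | WSi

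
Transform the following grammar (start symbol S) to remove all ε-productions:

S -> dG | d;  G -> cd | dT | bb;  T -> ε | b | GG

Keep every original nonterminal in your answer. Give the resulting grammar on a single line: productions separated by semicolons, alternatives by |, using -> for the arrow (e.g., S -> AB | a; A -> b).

Nullable set: {T}.
G -> dT: T nullable, giving d | dT.
Drop T -> ε.
Unchanged (no nullable symbols): S -> d; S -> dG; G -> bb; G -> cd; T -> GG; T -> b.

S -> d | dG; G -> d | bb | cd | dT; T -> b | GG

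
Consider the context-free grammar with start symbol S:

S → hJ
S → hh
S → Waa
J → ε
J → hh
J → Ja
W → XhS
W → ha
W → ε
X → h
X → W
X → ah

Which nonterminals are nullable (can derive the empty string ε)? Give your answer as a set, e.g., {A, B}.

{J, W, X}

Directly nullable (have an ε-rule): {J, W}.
X is nullable via X -> W (every symbol on the right is already known nullable).
Not nullable: S — each has a terminal in every rule's right-hand side or depends on a non-nullable symbol.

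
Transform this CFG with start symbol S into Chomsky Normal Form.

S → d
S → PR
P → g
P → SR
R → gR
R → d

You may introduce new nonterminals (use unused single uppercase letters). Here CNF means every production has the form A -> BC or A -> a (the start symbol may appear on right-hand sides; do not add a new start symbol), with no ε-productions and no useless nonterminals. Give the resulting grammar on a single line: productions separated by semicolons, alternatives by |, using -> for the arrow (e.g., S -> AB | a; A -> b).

S -> d | PR; A -> g; P -> g | SR; R -> d | AR

No ε-productions.
No unit productions to eliminate.
TERM: introduce A -> g and substitute in every rule of length ≥2.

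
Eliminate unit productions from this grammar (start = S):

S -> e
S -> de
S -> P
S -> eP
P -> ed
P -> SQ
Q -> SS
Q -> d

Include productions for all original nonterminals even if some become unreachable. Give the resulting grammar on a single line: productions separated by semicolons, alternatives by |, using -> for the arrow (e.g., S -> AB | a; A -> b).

S -> e | SQ | de | eP | ed; P -> SQ | ed; Q -> d | SS

Unit productions: S->P.
Unit pairs (A ⇒* B via units): (S,P).
S: inherits non-unit rules of {P, S} → SQ | de | e | eP | ed.
P: inherits non-unit rules of {P} → SQ | ed.
Q: inherits non-unit rules of {Q} → SS | d.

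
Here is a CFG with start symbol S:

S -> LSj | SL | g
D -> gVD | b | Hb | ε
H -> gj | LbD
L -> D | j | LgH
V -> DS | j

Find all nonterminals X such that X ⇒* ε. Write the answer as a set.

{D, L}

Directly nullable (have an ε-rule): {D}.
L is nullable via L -> D (every symbol on the right is already known nullable).
Not nullable: H, S, V — each has a terminal in every rule's right-hand side or depends on a non-nullable symbol.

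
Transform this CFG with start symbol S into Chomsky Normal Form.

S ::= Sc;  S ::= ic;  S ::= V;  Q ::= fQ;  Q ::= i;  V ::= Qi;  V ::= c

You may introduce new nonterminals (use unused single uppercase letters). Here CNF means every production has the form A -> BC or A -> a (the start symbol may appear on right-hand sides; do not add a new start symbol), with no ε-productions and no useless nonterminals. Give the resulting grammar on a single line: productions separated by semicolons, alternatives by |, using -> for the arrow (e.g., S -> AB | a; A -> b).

S -> c | BC | QB | SC; A -> f; B -> i; C -> c; Q -> i | AQ

No ε-productions.
After unit-elimination: S -> c | Qi | Sc | ic; Q -> i | fQ; V -> c | Qi.
TERM: introduce C -> c, A -> f, B -> i and substitute in every rule of length ≥2.
Drop unreachable/unproductive: V.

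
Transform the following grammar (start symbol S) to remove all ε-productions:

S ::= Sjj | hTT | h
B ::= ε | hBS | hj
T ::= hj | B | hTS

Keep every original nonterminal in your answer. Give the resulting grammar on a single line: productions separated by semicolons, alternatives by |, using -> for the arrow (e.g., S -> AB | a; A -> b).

S -> h | hT | Sjj | hTT; B -> hS | hj | hBS; T -> B | hS | hj | hTS

Nullable set: {B, T}.
S -> hTT: T, T nullable, giving h | hT | hTT.
Drop B -> ε.
B -> hBS: B nullable, giving hBS | hS.
T -> B: B nullable, giving B.
T -> hTS: T nullable, giving hS | hTS.
Unchanged (no nullable symbols): S -> Sjj; S -> h; B -> hj; T -> hj.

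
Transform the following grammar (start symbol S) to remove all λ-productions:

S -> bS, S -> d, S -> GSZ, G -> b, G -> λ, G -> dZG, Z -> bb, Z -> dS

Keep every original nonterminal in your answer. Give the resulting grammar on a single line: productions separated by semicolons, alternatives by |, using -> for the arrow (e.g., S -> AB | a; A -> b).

Nullable set: {G}.
S -> GSZ: G nullable, giving GSZ | SZ.
Drop G -> λ.
G -> dZG: G nullable, giving dZ | dZG.
Unchanged (no nullable symbols): S -> bS; S -> d; G -> b; Z -> bb; Z -> dS.

S -> d | SZ | bS | GSZ; G -> b | dZ | dZG; Z -> bb | dS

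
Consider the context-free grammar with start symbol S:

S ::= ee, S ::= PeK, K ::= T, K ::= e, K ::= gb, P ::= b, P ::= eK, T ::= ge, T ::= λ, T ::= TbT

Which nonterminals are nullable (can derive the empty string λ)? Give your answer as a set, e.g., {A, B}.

Directly nullable (have an ε-rule): {T}.
K is nullable via K -> T (every symbol on the right is already known nullable).
Not nullable: P, S — each has a terminal in every rule's right-hand side or depends on a non-nullable symbol.

{K, T}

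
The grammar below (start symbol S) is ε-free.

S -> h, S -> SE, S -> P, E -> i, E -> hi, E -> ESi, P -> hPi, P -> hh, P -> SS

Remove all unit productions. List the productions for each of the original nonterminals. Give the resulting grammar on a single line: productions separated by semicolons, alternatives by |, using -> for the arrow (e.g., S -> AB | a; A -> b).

S -> h | SE | SS | hh | hPi; E -> i | hi | ESi; P -> SS | hh | hPi

Unit productions: S->P.
Unit pairs (A ⇒* B via units): (S,P).
S: inherits non-unit rules of {P, S} → SE | SS | h | hPi | hh.
E: inherits non-unit rules of {E} → ESi | hi | i.
P: inherits non-unit rules of {P} → SS | hPi | hh.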